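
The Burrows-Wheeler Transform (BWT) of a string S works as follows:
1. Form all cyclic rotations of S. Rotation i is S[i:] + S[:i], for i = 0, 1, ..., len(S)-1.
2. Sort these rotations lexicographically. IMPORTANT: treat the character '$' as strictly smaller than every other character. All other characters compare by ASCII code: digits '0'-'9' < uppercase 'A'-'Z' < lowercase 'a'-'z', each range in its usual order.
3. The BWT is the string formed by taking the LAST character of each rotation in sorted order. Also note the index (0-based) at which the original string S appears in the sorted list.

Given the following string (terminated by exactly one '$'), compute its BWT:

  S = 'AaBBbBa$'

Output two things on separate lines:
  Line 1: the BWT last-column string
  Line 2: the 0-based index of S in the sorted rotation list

Answer: a$abBBAB
1

Derivation:
All 8 rotations (rotation i = S[i:]+S[:i]):
  rot[0] = AaBBbBa$
  rot[1] = aBBbBa$A
  rot[2] = BBbBa$Aa
  rot[3] = BbBa$AaB
  rot[4] = bBa$AaBB
  rot[5] = Ba$AaBBb
  rot[6] = a$AaBBbB
  rot[7] = $AaBBbBa
Sorted (with $ < everything):
  sorted[0] = $AaBBbBa  (last char: 'a')
  sorted[1] = AaBBbBa$  (last char: '$')
  sorted[2] = BBbBa$Aa  (last char: 'a')
  sorted[3] = Ba$AaBBb  (last char: 'b')
  sorted[4] = BbBa$AaB  (last char: 'B')
  sorted[5] = a$AaBBbB  (last char: 'B')
  sorted[6] = aBBbBa$A  (last char: 'A')
  sorted[7] = bBa$AaBB  (last char: 'B')
Last column: a$abBBAB
Original string S is at sorted index 1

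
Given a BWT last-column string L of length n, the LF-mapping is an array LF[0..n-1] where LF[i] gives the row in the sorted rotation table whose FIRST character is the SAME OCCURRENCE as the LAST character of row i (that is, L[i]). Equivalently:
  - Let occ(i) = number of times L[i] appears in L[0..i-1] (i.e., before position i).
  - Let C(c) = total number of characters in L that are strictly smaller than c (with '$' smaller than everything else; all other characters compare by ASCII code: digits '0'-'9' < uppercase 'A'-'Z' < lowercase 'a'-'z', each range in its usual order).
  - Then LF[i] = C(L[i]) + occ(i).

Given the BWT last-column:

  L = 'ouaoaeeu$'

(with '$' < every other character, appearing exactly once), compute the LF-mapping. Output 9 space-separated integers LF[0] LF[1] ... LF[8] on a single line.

Char counts: '$':1, 'a':2, 'e':2, 'o':2, 'u':2
C (first-col start): C('$')=0, C('a')=1, C('e')=3, C('o')=5, C('u')=7
L[0]='o': occ=0, LF[0]=C('o')+0=5+0=5
L[1]='u': occ=0, LF[1]=C('u')+0=7+0=7
L[2]='a': occ=0, LF[2]=C('a')+0=1+0=1
L[3]='o': occ=1, LF[3]=C('o')+1=5+1=6
L[4]='a': occ=1, LF[4]=C('a')+1=1+1=2
L[5]='e': occ=0, LF[5]=C('e')+0=3+0=3
L[6]='e': occ=1, LF[6]=C('e')+1=3+1=4
L[7]='u': occ=1, LF[7]=C('u')+1=7+1=8
L[8]='$': occ=0, LF[8]=C('$')+0=0+0=0

Answer: 5 7 1 6 2 3 4 8 0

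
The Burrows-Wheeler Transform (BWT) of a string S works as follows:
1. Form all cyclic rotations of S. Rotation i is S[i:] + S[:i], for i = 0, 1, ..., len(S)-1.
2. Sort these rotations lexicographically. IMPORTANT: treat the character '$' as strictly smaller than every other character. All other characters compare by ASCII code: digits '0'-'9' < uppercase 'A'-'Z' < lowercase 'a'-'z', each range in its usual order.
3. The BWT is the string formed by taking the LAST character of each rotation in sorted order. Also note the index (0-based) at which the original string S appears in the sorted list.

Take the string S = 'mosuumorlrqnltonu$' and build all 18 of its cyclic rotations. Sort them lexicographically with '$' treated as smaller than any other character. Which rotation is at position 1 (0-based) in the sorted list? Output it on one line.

All 18 rotations (rotation i = S[i:]+S[:i]):
  rot[0] = mosuumorlrqnltonu$
  rot[1] = osuumorlrqnltonu$m
  rot[2] = suumorlrqnltonu$mo
  rot[3] = uumorlrqnltonu$mos
  rot[4] = umorlrqnltonu$mosu
  rot[5] = morlrqnltonu$mosuu
  rot[6] = orlrqnltonu$mosuum
  rot[7] = rlrqnltonu$mosuumo
  rot[8] = lrqnltonu$mosuumor
  rot[9] = rqnltonu$mosuumorl
  rot[10] = qnltonu$mosuumorlr
  rot[11] = nltonu$mosuumorlrq
  rot[12] = ltonu$mosuumorlrqn
  rot[13] = tonu$mosuumorlrqnl
  rot[14] = onu$mosuumorlrqnlt
  rot[15] = nu$mosuumorlrqnlto
  rot[16] = u$mosuumorlrqnlton
  rot[17] = $mosuumorlrqnltonu
Sorted (with $ < everything):
  sorted[0] = $mosuumorlrqnltonu
  sorted[1] = lrqnltonu$mosuumor
  sorted[2] = ltonu$mosuumorlrqn
  sorted[3] = morlrqnltonu$mosuu
  sorted[4] = mosuumorlrqnltonu$
  sorted[5] = nltonu$mosuumorlrq
  sorted[6] = nu$mosuumorlrqnlto
  sorted[7] = onu$mosuumorlrqnlt
  sorted[8] = orlrqnltonu$mosuum
  sorted[9] = osuumorlrqnltonu$m
  sorted[10] = qnltonu$mosuumorlr
  sorted[11] = rlrqnltonu$mosuumo
  sorted[12] = rqnltonu$mosuumorl
  sorted[13] = suumorlrqnltonu$mo
  sorted[14] = tonu$mosuumorlrqnl
  sorted[15] = u$mosuumorlrqnlton
  sorted[16] = umorlrqnltonu$mosu
  sorted[17] = uumorlrqnltonu$mos
sorted[1] = lrqnltonu$mosuumor

Answer: lrqnltonu$mosuumor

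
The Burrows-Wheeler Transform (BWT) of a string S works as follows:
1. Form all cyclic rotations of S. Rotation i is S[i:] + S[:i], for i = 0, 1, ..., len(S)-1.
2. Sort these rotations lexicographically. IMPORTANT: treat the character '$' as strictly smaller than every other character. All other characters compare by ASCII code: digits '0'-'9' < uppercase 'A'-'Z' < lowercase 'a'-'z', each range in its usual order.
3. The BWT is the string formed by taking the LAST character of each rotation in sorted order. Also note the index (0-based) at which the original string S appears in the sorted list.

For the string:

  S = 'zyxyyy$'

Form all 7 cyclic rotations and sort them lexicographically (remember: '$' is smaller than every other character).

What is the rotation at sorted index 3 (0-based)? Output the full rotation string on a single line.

Answer: yxyyy$z

Derivation:
All 7 rotations (rotation i = S[i:]+S[:i]):
  rot[0] = zyxyyy$
  rot[1] = yxyyy$z
  rot[2] = xyyy$zy
  rot[3] = yyy$zyx
  rot[4] = yy$zyxy
  rot[5] = y$zyxyy
  rot[6] = $zyxyyy
Sorted (with $ < everything):
  sorted[0] = $zyxyyy
  sorted[1] = xyyy$zy
  sorted[2] = y$zyxyy
  sorted[3] = yxyyy$z
  sorted[4] = yy$zyxy
  sorted[5] = yyy$zyx
  sorted[6] = zyxyyy$
sorted[3] = yxyyy$z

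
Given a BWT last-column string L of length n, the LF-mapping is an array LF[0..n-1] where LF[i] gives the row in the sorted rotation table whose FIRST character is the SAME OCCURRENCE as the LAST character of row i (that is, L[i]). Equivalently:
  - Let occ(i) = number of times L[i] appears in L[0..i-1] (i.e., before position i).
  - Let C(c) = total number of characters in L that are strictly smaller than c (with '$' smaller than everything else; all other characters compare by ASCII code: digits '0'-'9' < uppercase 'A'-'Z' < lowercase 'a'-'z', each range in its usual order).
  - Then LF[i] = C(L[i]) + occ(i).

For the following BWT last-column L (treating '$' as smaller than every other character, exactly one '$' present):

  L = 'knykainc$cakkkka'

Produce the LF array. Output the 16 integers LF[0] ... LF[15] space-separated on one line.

Char counts: '$':1, 'a':3, 'c':2, 'i':1, 'k':6, 'n':2, 'y':1
C (first-col start): C('$')=0, C('a')=1, C('c')=4, C('i')=6, C('k')=7, C('n')=13, C('y')=15
L[0]='k': occ=0, LF[0]=C('k')+0=7+0=7
L[1]='n': occ=0, LF[1]=C('n')+0=13+0=13
L[2]='y': occ=0, LF[2]=C('y')+0=15+0=15
L[3]='k': occ=1, LF[3]=C('k')+1=7+1=8
L[4]='a': occ=0, LF[4]=C('a')+0=1+0=1
L[5]='i': occ=0, LF[5]=C('i')+0=6+0=6
L[6]='n': occ=1, LF[6]=C('n')+1=13+1=14
L[7]='c': occ=0, LF[7]=C('c')+0=4+0=4
L[8]='$': occ=0, LF[8]=C('$')+0=0+0=0
L[9]='c': occ=1, LF[9]=C('c')+1=4+1=5
L[10]='a': occ=1, LF[10]=C('a')+1=1+1=2
L[11]='k': occ=2, LF[11]=C('k')+2=7+2=9
L[12]='k': occ=3, LF[12]=C('k')+3=7+3=10
L[13]='k': occ=4, LF[13]=C('k')+4=7+4=11
L[14]='k': occ=5, LF[14]=C('k')+5=7+5=12
L[15]='a': occ=2, LF[15]=C('a')+2=1+2=3

Answer: 7 13 15 8 1 6 14 4 0 5 2 9 10 11 12 3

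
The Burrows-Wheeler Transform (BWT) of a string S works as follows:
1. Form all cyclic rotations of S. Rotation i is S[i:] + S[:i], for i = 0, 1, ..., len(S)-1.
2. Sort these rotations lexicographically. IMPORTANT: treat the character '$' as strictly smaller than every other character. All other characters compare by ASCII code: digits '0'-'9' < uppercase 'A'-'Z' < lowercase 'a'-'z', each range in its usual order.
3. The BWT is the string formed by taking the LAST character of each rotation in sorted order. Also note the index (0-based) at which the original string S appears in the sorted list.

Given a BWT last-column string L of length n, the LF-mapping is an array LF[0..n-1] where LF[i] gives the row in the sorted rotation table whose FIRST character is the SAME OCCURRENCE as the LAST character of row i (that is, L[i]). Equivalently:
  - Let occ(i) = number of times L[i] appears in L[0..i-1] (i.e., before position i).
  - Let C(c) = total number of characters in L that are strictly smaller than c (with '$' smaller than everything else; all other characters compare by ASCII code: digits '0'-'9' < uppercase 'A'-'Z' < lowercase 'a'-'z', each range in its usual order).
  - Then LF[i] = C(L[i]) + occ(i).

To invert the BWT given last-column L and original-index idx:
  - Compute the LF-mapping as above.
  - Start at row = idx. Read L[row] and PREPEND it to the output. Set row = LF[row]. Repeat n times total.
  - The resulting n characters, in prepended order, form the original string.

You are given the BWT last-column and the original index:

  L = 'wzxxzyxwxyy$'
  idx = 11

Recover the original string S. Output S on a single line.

LF mapping: 1 10 3 4 11 7 5 2 6 8 9 0
Walk LF starting at row 11, prepending L[row]:
  step 1: row=11, L[11]='$', prepend. Next row=LF[11]=0
  step 2: row=0, L[0]='w', prepend. Next row=LF[0]=1
  step 3: row=1, L[1]='z', prepend. Next row=LF[1]=10
  step 4: row=10, L[10]='y', prepend. Next row=LF[10]=9
  step 5: row=9, L[9]='y', prepend. Next row=LF[9]=8
  step 6: row=8, L[8]='x', prepend. Next row=LF[8]=6
  step 7: row=6, L[6]='x', prepend. Next row=LF[6]=5
  step 8: row=5, L[5]='y', prepend. Next row=LF[5]=7
  step 9: row=7, L[7]='w', prepend. Next row=LF[7]=2
  step 10: row=2, L[2]='x', prepend. Next row=LF[2]=3
  step 11: row=3, L[3]='x', prepend. Next row=LF[3]=4
  step 12: row=4, L[4]='z', prepend. Next row=LF[4]=11
Reversed output: zxxwyxxyyzw$

Answer: zxxwyxxyyzw$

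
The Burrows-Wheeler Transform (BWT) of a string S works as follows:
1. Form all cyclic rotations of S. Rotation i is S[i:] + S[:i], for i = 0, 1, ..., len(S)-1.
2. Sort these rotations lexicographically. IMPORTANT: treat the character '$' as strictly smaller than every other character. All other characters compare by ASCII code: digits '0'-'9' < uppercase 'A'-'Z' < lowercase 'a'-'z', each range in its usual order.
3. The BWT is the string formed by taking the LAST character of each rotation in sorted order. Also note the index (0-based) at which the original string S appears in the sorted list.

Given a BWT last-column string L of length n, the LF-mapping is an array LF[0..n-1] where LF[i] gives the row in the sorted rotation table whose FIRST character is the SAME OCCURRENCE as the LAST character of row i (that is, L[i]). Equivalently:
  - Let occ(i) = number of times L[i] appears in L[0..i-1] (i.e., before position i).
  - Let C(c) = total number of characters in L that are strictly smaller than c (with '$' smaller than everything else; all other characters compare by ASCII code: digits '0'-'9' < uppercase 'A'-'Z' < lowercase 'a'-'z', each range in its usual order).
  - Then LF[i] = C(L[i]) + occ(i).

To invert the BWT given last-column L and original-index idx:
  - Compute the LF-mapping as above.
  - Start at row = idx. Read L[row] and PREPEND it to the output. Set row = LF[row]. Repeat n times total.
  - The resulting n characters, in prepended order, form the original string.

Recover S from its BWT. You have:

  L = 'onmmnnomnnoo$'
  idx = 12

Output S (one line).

Answer: ooonnnmmmnno$

Derivation:
LF mapping: 9 4 1 2 5 6 10 3 7 8 11 12 0
Walk LF starting at row 12, prepending L[row]:
  step 1: row=12, L[12]='$', prepend. Next row=LF[12]=0
  step 2: row=0, L[0]='o', prepend. Next row=LF[0]=9
  step 3: row=9, L[9]='n', prepend. Next row=LF[9]=8
  step 4: row=8, L[8]='n', prepend. Next row=LF[8]=7
  step 5: row=7, L[7]='m', prepend. Next row=LF[7]=3
  step 6: row=3, L[3]='m', prepend. Next row=LF[3]=2
  step 7: row=2, L[2]='m', prepend. Next row=LF[2]=1
  step 8: row=1, L[1]='n', prepend. Next row=LF[1]=4
  step 9: row=4, L[4]='n', prepend. Next row=LF[4]=5
  step 10: row=5, L[5]='n', prepend. Next row=LF[5]=6
  step 11: row=6, L[6]='o', prepend. Next row=LF[6]=10
  step 12: row=10, L[10]='o', prepend. Next row=LF[10]=11
  step 13: row=11, L[11]='o', prepend. Next row=LF[11]=12
Reversed output: ooonnnmmmnno$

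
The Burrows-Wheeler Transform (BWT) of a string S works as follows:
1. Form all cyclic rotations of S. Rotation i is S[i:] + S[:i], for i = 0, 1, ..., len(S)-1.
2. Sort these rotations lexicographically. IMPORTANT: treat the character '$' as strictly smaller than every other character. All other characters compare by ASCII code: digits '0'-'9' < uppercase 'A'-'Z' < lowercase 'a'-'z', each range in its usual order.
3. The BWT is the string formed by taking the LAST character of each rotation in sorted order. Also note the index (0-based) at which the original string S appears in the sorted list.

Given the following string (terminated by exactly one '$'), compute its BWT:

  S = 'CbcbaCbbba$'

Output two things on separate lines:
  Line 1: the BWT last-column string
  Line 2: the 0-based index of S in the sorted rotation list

All 11 rotations (rotation i = S[i:]+S[:i]):
  rot[0] = CbcbaCbbba$
  rot[1] = bcbaCbbba$C
  rot[2] = cbaCbbba$Cb
  rot[3] = baCbbba$Cbc
  rot[4] = aCbbba$Cbcb
  rot[5] = Cbbba$Cbcba
  rot[6] = bbba$CbcbaC
  rot[7] = bba$CbcbaCb
  rot[8] = ba$CbcbaCbb
  rot[9] = a$CbcbaCbbb
  rot[10] = $CbcbaCbbba
Sorted (with $ < everything):
  sorted[0] = $CbcbaCbbba  (last char: 'a')
  sorted[1] = Cbbba$Cbcba  (last char: 'a')
  sorted[2] = CbcbaCbbba$  (last char: '$')
  sorted[3] = a$CbcbaCbbb  (last char: 'b')
  sorted[4] = aCbbba$Cbcb  (last char: 'b')
  sorted[5] = ba$CbcbaCbb  (last char: 'b')
  sorted[6] = baCbbba$Cbc  (last char: 'c')
  sorted[7] = bba$CbcbaCb  (last char: 'b')
  sorted[8] = bbba$CbcbaC  (last char: 'C')
  sorted[9] = bcbaCbbba$C  (last char: 'C')
  sorted[10] = cbaCbbba$Cb  (last char: 'b')
Last column: aa$bbbcbCCb
Original string S is at sorted index 2

Answer: aa$bbbcbCCb
2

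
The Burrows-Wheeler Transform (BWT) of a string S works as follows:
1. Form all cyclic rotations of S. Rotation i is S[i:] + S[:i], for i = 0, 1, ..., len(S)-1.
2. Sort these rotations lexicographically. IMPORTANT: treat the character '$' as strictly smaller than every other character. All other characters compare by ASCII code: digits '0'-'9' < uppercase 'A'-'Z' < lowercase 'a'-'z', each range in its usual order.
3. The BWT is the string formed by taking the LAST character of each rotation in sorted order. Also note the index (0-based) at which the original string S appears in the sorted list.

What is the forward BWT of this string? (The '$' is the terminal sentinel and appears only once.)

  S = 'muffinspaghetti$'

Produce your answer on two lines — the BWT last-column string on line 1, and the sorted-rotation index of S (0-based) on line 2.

Answer: iphufagtf$isntem
9

Derivation:
All 16 rotations (rotation i = S[i:]+S[:i]):
  rot[0] = muffinspaghetti$
  rot[1] = uffinspaghetti$m
  rot[2] = ffinspaghetti$mu
  rot[3] = finspaghetti$muf
  rot[4] = inspaghetti$muff
  rot[5] = nspaghetti$muffi
  rot[6] = spaghetti$muffin
  rot[7] = paghetti$muffins
  rot[8] = aghetti$muffinsp
  rot[9] = ghetti$muffinspa
  rot[10] = hetti$muffinspag
  rot[11] = etti$muffinspagh
  rot[12] = tti$muffinspaghe
  rot[13] = ti$muffinspaghet
  rot[14] = i$muffinspaghett
  rot[15] = $muffinspaghetti
Sorted (with $ < everything):
  sorted[0] = $muffinspaghetti  (last char: 'i')
  sorted[1] = aghetti$muffinsp  (last char: 'p')
  sorted[2] = etti$muffinspagh  (last char: 'h')
  sorted[3] = ffinspaghetti$mu  (last char: 'u')
  sorted[4] = finspaghetti$muf  (last char: 'f')
  sorted[5] = ghetti$muffinspa  (last char: 'a')
  sorted[6] = hetti$muffinspag  (last char: 'g')
  sorted[7] = i$muffinspaghett  (last char: 't')
  sorted[8] = inspaghetti$muff  (last char: 'f')
  sorted[9] = muffinspaghetti$  (last char: '$')
  sorted[10] = nspaghetti$muffi  (last char: 'i')
  sorted[11] = paghetti$muffins  (last char: 's')
  sorted[12] = spaghetti$muffin  (last char: 'n')
  sorted[13] = ti$muffinspaghet  (last char: 't')
  sorted[14] = tti$muffinspaghe  (last char: 'e')
  sorted[15] = uffinspaghetti$m  (last char: 'm')
Last column: iphufagtf$isntem
Original string S is at sorted index 9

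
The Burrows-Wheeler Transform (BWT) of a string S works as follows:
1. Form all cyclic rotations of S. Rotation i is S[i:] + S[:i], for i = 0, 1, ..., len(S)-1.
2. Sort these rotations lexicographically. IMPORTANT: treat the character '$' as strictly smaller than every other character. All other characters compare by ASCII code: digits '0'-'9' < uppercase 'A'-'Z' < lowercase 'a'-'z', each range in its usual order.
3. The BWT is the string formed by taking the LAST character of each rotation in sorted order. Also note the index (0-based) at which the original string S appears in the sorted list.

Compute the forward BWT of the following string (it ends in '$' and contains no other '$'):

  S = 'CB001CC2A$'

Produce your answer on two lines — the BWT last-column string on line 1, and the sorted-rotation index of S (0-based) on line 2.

Answer: AB00C2CC$1
8

Derivation:
All 10 rotations (rotation i = S[i:]+S[:i]):
  rot[0] = CB001CC2A$
  rot[1] = B001CC2A$C
  rot[2] = 001CC2A$CB
  rot[3] = 01CC2A$CB0
  rot[4] = 1CC2A$CB00
  rot[5] = CC2A$CB001
  rot[6] = C2A$CB001C
  rot[7] = 2A$CB001CC
  rot[8] = A$CB001CC2
  rot[9] = $CB001CC2A
Sorted (with $ < everything):
  sorted[0] = $CB001CC2A  (last char: 'A')
  sorted[1] = 001CC2A$CB  (last char: 'B')
  sorted[2] = 01CC2A$CB0  (last char: '0')
  sorted[3] = 1CC2A$CB00  (last char: '0')
  sorted[4] = 2A$CB001CC  (last char: 'C')
  sorted[5] = A$CB001CC2  (last char: '2')
  sorted[6] = B001CC2A$C  (last char: 'C')
  sorted[7] = C2A$CB001C  (last char: 'C')
  sorted[8] = CB001CC2A$  (last char: '$')
  sorted[9] = CC2A$CB001  (last char: '1')
Last column: AB00C2CC$1
Original string S is at sorted index 8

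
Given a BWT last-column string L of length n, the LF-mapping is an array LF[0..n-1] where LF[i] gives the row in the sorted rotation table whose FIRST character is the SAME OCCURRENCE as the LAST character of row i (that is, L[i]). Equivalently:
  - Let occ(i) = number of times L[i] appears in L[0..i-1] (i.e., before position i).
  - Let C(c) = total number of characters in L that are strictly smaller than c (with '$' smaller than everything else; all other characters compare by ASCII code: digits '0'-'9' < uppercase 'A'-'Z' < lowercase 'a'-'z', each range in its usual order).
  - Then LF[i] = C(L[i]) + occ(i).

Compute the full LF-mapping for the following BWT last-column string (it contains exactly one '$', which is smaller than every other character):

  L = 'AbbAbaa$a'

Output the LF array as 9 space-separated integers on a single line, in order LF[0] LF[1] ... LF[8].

Char counts: '$':1, 'A':2, 'a':3, 'b':3
C (first-col start): C('$')=0, C('A')=1, C('a')=3, C('b')=6
L[0]='A': occ=0, LF[0]=C('A')+0=1+0=1
L[1]='b': occ=0, LF[1]=C('b')+0=6+0=6
L[2]='b': occ=1, LF[2]=C('b')+1=6+1=7
L[3]='A': occ=1, LF[3]=C('A')+1=1+1=2
L[4]='b': occ=2, LF[4]=C('b')+2=6+2=8
L[5]='a': occ=0, LF[5]=C('a')+0=3+0=3
L[6]='a': occ=1, LF[6]=C('a')+1=3+1=4
L[7]='$': occ=0, LF[7]=C('$')+0=0+0=0
L[8]='a': occ=2, LF[8]=C('a')+2=3+2=5

Answer: 1 6 7 2 8 3 4 0 5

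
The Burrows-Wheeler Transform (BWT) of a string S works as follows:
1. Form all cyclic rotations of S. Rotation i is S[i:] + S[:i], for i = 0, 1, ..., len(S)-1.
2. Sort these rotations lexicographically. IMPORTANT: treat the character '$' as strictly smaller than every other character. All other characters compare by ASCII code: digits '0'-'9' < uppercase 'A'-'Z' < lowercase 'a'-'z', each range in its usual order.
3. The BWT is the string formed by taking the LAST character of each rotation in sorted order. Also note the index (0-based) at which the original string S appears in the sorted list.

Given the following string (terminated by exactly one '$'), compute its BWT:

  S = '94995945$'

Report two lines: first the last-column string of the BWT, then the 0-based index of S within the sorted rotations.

All 9 rotations (rotation i = S[i:]+S[:i]):
  rot[0] = 94995945$
  rot[1] = 4995945$9
  rot[2] = 995945$94
  rot[3] = 95945$949
  rot[4] = 5945$9499
  rot[5] = 945$94995
  rot[6] = 45$949959
  rot[7] = 5$9499594
  rot[8] = $94995945
Sorted (with $ < everything):
  sorted[0] = $94995945  (last char: '5')
  sorted[1] = 45$949959  (last char: '9')
  sorted[2] = 4995945$9  (last char: '9')
  sorted[3] = 5$9499594  (last char: '4')
  sorted[4] = 5945$9499  (last char: '9')
  sorted[5] = 945$94995  (last char: '5')
  sorted[6] = 94995945$  (last char: '$')
  sorted[7] = 95945$949  (last char: '9')
  sorted[8] = 995945$94  (last char: '4')
Last column: 599495$94
Original string S is at sorted index 6

Answer: 599495$94
6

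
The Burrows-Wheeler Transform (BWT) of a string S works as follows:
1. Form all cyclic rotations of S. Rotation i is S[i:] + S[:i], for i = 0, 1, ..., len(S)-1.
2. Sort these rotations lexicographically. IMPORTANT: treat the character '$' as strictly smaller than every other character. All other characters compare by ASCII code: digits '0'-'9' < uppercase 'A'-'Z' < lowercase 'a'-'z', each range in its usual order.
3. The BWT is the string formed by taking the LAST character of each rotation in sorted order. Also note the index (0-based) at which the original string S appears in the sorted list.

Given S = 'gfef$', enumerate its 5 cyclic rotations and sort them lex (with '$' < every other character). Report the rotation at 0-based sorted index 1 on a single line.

Answer: ef$gf

Derivation:
All 5 rotations (rotation i = S[i:]+S[:i]):
  rot[0] = gfef$
  rot[1] = fef$g
  rot[2] = ef$gf
  rot[3] = f$gfe
  rot[4] = $gfef
Sorted (with $ < everything):
  sorted[0] = $gfef
  sorted[1] = ef$gf
  sorted[2] = f$gfe
  sorted[3] = fef$g
  sorted[4] = gfef$
sorted[1] = ef$gf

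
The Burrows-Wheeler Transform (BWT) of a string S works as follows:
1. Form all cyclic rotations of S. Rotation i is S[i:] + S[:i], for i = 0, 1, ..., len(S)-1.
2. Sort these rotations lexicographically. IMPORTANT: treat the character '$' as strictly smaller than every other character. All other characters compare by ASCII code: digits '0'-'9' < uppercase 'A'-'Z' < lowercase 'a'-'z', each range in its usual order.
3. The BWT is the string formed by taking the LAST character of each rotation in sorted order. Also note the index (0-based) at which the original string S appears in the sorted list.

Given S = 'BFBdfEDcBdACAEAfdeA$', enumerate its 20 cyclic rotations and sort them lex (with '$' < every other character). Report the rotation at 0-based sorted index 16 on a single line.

Answer: dfEDcBdACAEAfdeA$BFB

Derivation:
All 20 rotations (rotation i = S[i:]+S[:i]):
  rot[0] = BFBdfEDcBdACAEAfdeA$
  rot[1] = FBdfEDcBdACAEAfdeA$B
  rot[2] = BdfEDcBdACAEAfdeA$BF
  rot[3] = dfEDcBdACAEAfdeA$BFB
  rot[4] = fEDcBdACAEAfdeA$BFBd
  rot[5] = EDcBdACAEAfdeA$BFBdf
  rot[6] = DcBdACAEAfdeA$BFBdfE
  rot[7] = cBdACAEAfdeA$BFBdfED
  rot[8] = BdACAEAfdeA$BFBdfEDc
  rot[9] = dACAEAfdeA$BFBdfEDcB
  rot[10] = ACAEAfdeA$BFBdfEDcBd
  rot[11] = CAEAfdeA$BFBdfEDcBdA
  rot[12] = AEAfdeA$BFBdfEDcBdAC
  rot[13] = EAfdeA$BFBdfEDcBdACA
  rot[14] = AfdeA$BFBdfEDcBdACAE
  rot[15] = fdeA$BFBdfEDcBdACAEA
  rot[16] = deA$BFBdfEDcBdACAEAf
  rot[17] = eA$BFBdfEDcBdACAEAfd
  rot[18] = A$BFBdfEDcBdACAEAfde
  rot[19] = $BFBdfEDcBdACAEAfdeA
Sorted (with $ < everything):
  sorted[0] = $BFBdfEDcBdACAEAfdeA
  sorted[1] = A$BFBdfEDcBdACAEAfde
  sorted[2] = ACAEAfdeA$BFBdfEDcBd
  sorted[3] = AEAfdeA$BFBdfEDcBdAC
  sorted[4] = AfdeA$BFBdfEDcBdACAE
  sorted[5] = BFBdfEDcBdACAEAfdeA$
  sorted[6] = BdACAEAfdeA$BFBdfEDc
  sorted[7] = BdfEDcBdACAEAfdeA$BF
  sorted[8] = CAEAfdeA$BFBdfEDcBdA
  sorted[9] = DcBdACAEAfdeA$BFBdfE
  sorted[10] = EAfdeA$BFBdfEDcBdACA
  sorted[11] = EDcBdACAEAfdeA$BFBdf
  sorted[12] = FBdfEDcBdACAEAfdeA$B
  sorted[13] = cBdACAEAfdeA$BFBdfED
  sorted[14] = dACAEAfdeA$BFBdfEDcB
  sorted[15] = deA$BFBdfEDcBdACAEAf
  sorted[16] = dfEDcBdACAEAfdeA$BFB
  sorted[17] = eA$BFBdfEDcBdACAEAfd
  sorted[18] = fEDcBdACAEAfdeA$BFBd
  sorted[19] = fdeA$BFBdfEDcBdACAEA
sorted[16] = dfEDcBdACAEAfdeA$BFB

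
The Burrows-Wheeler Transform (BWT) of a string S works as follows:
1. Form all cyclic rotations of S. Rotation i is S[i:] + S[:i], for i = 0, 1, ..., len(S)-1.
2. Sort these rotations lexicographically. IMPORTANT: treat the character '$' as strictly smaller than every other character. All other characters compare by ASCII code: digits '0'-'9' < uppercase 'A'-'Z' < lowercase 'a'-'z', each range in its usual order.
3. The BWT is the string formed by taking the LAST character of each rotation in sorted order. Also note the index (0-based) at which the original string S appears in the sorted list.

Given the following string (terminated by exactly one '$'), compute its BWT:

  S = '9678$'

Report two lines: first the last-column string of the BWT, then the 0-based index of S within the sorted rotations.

Answer: 8967$
4

Derivation:
All 5 rotations (rotation i = S[i:]+S[:i]):
  rot[0] = 9678$
  rot[1] = 678$9
  rot[2] = 78$96
  rot[3] = 8$967
  rot[4] = $9678
Sorted (with $ < everything):
  sorted[0] = $9678  (last char: '8')
  sorted[1] = 678$9  (last char: '9')
  sorted[2] = 78$96  (last char: '6')
  sorted[3] = 8$967  (last char: '7')
  sorted[4] = 9678$  (last char: '$')
Last column: 8967$
Original string S is at sorted index 4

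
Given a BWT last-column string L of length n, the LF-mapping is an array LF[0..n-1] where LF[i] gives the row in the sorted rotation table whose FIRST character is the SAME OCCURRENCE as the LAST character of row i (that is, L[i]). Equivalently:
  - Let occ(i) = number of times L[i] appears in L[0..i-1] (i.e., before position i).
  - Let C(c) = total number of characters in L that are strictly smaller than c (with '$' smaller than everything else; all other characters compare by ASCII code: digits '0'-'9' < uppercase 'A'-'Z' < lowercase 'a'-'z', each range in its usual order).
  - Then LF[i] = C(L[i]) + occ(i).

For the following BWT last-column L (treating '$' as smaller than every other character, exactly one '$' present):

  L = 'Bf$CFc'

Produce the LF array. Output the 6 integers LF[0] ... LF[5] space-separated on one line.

Answer: 1 5 0 2 3 4

Derivation:
Char counts: '$':1, 'B':1, 'C':1, 'F':1, 'c':1, 'f':1
C (first-col start): C('$')=0, C('B')=1, C('C')=2, C('F')=3, C('c')=4, C('f')=5
L[0]='B': occ=0, LF[0]=C('B')+0=1+0=1
L[1]='f': occ=0, LF[1]=C('f')+0=5+0=5
L[2]='$': occ=0, LF[2]=C('$')+0=0+0=0
L[3]='C': occ=0, LF[3]=C('C')+0=2+0=2
L[4]='F': occ=0, LF[4]=C('F')+0=3+0=3
L[5]='c': occ=0, LF[5]=C('c')+0=4+0=4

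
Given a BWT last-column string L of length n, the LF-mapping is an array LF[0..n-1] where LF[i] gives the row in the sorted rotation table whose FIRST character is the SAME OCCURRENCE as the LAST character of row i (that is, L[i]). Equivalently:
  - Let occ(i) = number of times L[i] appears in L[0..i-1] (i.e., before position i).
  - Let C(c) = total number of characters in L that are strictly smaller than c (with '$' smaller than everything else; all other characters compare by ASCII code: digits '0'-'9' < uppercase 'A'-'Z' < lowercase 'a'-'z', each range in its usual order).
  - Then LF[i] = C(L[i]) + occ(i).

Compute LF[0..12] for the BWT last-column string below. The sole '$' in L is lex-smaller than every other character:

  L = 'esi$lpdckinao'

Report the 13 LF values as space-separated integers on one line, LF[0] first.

Char counts: '$':1, 'a':1, 'c':1, 'd':1, 'e':1, 'i':2, 'k':1, 'l':1, 'n':1, 'o':1, 'p':1, 's':1
C (first-col start): C('$')=0, C('a')=1, C('c')=2, C('d')=3, C('e')=4, C('i')=5, C('k')=7, C('l')=8, C('n')=9, C('o')=10, C('p')=11, C('s')=12
L[0]='e': occ=0, LF[0]=C('e')+0=4+0=4
L[1]='s': occ=0, LF[1]=C('s')+0=12+0=12
L[2]='i': occ=0, LF[2]=C('i')+0=5+0=5
L[3]='$': occ=0, LF[3]=C('$')+0=0+0=0
L[4]='l': occ=0, LF[4]=C('l')+0=8+0=8
L[5]='p': occ=0, LF[5]=C('p')+0=11+0=11
L[6]='d': occ=0, LF[6]=C('d')+0=3+0=3
L[7]='c': occ=0, LF[7]=C('c')+0=2+0=2
L[8]='k': occ=0, LF[8]=C('k')+0=7+0=7
L[9]='i': occ=1, LF[9]=C('i')+1=5+1=6
L[10]='n': occ=0, LF[10]=C('n')+0=9+0=9
L[11]='a': occ=0, LF[11]=C('a')+0=1+0=1
L[12]='o': occ=0, LF[12]=C('o')+0=10+0=10

Answer: 4 12 5 0 8 11 3 2 7 6 9 1 10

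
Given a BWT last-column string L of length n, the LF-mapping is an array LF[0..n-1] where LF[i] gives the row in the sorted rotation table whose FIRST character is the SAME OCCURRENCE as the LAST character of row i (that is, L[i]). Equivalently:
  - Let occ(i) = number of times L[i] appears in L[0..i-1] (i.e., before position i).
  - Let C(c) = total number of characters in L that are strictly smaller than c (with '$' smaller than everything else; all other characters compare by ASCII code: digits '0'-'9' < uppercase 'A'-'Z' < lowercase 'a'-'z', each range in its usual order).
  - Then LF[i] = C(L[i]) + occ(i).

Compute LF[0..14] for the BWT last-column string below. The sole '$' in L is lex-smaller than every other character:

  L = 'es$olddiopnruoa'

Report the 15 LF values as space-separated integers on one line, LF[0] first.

Char counts: '$':1, 'a':1, 'd':2, 'e':1, 'i':1, 'l':1, 'n':1, 'o':3, 'p':1, 'r':1, 's':1, 'u':1
C (first-col start): C('$')=0, C('a')=1, C('d')=2, C('e')=4, C('i')=5, C('l')=6, C('n')=7, C('o')=8, C('p')=11, C('r')=12, C('s')=13, C('u')=14
L[0]='e': occ=0, LF[0]=C('e')+0=4+0=4
L[1]='s': occ=0, LF[1]=C('s')+0=13+0=13
L[2]='$': occ=0, LF[2]=C('$')+0=0+0=0
L[3]='o': occ=0, LF[3]=C('o')+0=8+0=8
L[4]='l': occ=0, LF[4]=C('l')+0=6+0=6
L[5]='d': occ=0, LF[5]=C('d')+0=2+0=2
L[6]='d': occ=1, LF[6]=C('d')+1=2+1=3
L[7]='i': occ=0, LF[7]=C('i')+0=5+0=5
L[8]='o': occ=1, LF[8]=C('o')+1=8+1=9
L[9]='p': occ=0, LF[9]=C('p')+0=11+0=11
L[10]='n': occ=0, LF[10]=C('n')+0=7+0=7
L[11]='r': occ=0, LF[11]=C('r')+0=12+0=12
L[12]='u': occ=0, LF[12]=C('u')+0=14+0=14
L[13]='o': occ=2, LF[13]=C('o')+2=8+2=10
L[14]='a': occ=0, LF[14]=C('a')+0=1+0=1

Answer: 4 13 0 8 6 2 3 5 9 11 7 12 14 10 1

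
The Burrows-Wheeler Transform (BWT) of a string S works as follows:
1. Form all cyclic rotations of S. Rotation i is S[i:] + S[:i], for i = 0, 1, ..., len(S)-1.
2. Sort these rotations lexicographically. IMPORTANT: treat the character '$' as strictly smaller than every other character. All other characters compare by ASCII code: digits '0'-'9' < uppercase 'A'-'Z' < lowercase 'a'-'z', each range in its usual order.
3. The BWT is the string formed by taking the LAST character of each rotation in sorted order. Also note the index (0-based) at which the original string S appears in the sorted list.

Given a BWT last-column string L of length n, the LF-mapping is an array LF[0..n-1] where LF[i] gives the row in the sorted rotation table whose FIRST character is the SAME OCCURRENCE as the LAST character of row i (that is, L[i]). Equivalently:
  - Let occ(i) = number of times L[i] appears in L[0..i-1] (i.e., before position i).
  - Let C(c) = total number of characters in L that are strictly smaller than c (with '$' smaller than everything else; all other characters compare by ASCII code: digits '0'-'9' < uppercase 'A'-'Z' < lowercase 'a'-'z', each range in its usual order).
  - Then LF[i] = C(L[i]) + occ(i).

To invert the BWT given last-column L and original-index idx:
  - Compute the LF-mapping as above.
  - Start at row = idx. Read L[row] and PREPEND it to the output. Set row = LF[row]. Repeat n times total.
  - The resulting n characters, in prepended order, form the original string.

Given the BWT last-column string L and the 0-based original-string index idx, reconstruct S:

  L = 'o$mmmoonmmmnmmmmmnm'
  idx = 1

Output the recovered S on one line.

LF mapping: 16 0 1 2 3 17 18 13 4 5 6 14 7 8 9 10 11 15 12
Walk LF starting at row 1, prepending L[row]:
  step 1: row=1, L[1]='$', prepend. Next row=LF[1]=0
  step 2: row=0, L[0]='o', prepend. Next row=LF[0]=16
  step 3: row=16, L[16]='m', prepend. Next row=LF[16]=11
  step 4: row=11, L[11]='n', prepend. Next row=LF[11]=14
  step 5: row=14, L[14]='m', prepend. Next row=LF[14]=9
  step 6: row=9, L[9]='m', prepend. Next row=LF[9]=5
  step 7: row=5, L[5]='o', prepend. Next row=LF[5]=17
  step 8: row=17, L[17]='n', prepend. Next row=LF[17]=15
  step 9: row=15, L[15]='m', prepend. Next row=LF[15]=10
  step 10: row=10, L[10]='m', prepend. Next row=LF[10]=6
  step 11: row=6, L[6]='o', prepend. Next row=LF[6]=18
  step 12: row=18, L[18]='m', prepend. Next row=LF[18]=12
  step 13: row=12, L[12]='m', prepend. Next row=LF[12]=7
  step 14: row=7, L[7]='n', prepend. Next row=LF[7]=13
  step 15: row=13, L[13]='m', prepend. Next row=LF[13]=8
  step 16: row=8, L[8]='m', prepend. Next row=LF[8]=4
  step 17: row=4, L[4]='m', prepend. Next row=LF[4]=3
  step 18: row=3, L[3]='m', prepend. Next row=LF[3]=2
  step 19: row=2, L[2]='m', prepend. Next row=LF[2]=1
Reversed output: mmmmmnmmommnommnmo$

Answer: mmmmmnmmommnommnmo$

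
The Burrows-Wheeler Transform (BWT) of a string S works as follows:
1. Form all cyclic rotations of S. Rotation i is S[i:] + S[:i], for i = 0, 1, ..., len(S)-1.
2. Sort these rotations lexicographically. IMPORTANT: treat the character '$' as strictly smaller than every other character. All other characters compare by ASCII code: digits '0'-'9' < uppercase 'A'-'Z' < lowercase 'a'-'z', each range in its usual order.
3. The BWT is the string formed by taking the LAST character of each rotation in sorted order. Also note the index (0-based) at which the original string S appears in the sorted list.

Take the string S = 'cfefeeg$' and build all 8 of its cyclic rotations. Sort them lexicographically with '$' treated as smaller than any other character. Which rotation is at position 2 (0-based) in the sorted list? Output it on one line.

All 8 rotations (rotation i = S[i:]+S[:i]):
  rot[0] = cfefeeg$
  rot[1] = fefeeg$c
  rot[2] = efeeg$cf
  rot[3] = feeg$cfe
  rot[4] = eeg$cfef
  rot[5] = eg$cfefe
  rot[6] = g$cfefee
  rot[7] = $cfefeeg
Sorted (with $ < everything):
  sorted[0] = $cfefeeg
  sorted[1] = cfefeeg$
  sorted[2] = eeg$cfef
  sorted[3] = efeeg$cf
  sorted[4] = eg$cfefe
  sorted[5] = feeg$cfe
  sorted[6] = fefeeg$c
  sorted[7] = g$cfefee
sorted[2] = eeg$cfef

Answer: eeg$cfef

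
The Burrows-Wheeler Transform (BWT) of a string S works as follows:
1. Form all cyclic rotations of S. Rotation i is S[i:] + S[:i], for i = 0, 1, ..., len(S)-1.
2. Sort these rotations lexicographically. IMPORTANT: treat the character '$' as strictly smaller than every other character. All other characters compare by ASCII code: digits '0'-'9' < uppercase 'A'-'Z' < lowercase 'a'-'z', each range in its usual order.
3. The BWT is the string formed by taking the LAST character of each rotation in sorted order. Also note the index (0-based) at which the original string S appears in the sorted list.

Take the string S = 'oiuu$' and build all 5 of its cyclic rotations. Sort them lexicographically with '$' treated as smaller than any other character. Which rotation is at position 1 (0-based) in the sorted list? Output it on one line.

Answer: iuu$o

Derivation:
All 5 rotations (rotation i = S[i:]+S[:i]):
  rot[0] = oiuu$
  rot[1] = iuu$o
  rot[2] = uu$oi
  rot[3] = u$oiu
  rot[4] = $oiuu
Sorted (with $ < everything):
  sorted[0] = $oiuu
  sorted[1] = iuu$o
  sorted[2] = oiuu$
  sorted[3] = u$oiu
  sorted[4] = uu$oi
sorted[1] = iuu$o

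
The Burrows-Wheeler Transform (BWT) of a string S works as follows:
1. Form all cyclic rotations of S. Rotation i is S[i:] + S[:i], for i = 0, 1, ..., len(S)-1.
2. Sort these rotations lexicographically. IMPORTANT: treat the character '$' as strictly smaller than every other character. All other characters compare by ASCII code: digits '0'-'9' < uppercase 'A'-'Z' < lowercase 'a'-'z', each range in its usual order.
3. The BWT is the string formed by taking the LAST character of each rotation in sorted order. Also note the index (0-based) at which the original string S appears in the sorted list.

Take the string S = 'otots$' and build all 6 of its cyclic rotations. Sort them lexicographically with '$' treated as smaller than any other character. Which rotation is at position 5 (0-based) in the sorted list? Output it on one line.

All 6 rotations (rotation i = S[i:]+S[:i]):
  rot[0] = otots$
  rot[1] = tots$o
  rot[2] = ots$ot
  rot[3] = ts$oto
  rot[4] = s$otot
  rot[5] = $otots
Sorted (with $ < everything):
  sorted[0] = $otots
  sorted[1] = otots$
  sorted[2] = ots$ot
  sorted[3] = s$otot
  sorted[4] = tots$o
  sorted[5] = ts$oto
sorted[5] = ts$oto

Answer: ts$oto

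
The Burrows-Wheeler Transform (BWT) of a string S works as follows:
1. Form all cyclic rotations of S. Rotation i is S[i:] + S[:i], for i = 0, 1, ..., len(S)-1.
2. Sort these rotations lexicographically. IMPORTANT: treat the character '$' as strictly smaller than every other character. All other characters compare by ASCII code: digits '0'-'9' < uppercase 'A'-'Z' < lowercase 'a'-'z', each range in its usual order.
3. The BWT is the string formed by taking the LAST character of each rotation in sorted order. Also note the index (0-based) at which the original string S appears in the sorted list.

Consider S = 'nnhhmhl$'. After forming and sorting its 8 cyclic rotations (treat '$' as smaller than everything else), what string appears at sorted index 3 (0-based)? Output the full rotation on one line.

All 8 rotations (rotation i = S[i:]+S[:i]):
  rot[0] = nnhhmhl$
  rot[1] = nhhmhl$n
  rot[2] = hhmhl$nn
  rot[3] = hmhl$nnh
  rot[4] = mhl$nnhh
  rot[5] = hl$nnhhm
  rot[6] = l$nnhhmh
  rot[7] = $nnhhmhl
Sorted (with $ < everything):
  sorted[0] = $nnhhmhl
  sorted[1] = hhmhl$nn
  sorted[2] = hl$nnhhm
  sorted[3] = hmhl$nnh
  sorted[4] = l$nnhhmh
  sorted[5] = mhl$nnhh
  sorted[6] = nhhmhl$n
  sorted[7] = nnhhmhl$
sorted[3] = hmhl$nnh

Answer: hmhl$nnh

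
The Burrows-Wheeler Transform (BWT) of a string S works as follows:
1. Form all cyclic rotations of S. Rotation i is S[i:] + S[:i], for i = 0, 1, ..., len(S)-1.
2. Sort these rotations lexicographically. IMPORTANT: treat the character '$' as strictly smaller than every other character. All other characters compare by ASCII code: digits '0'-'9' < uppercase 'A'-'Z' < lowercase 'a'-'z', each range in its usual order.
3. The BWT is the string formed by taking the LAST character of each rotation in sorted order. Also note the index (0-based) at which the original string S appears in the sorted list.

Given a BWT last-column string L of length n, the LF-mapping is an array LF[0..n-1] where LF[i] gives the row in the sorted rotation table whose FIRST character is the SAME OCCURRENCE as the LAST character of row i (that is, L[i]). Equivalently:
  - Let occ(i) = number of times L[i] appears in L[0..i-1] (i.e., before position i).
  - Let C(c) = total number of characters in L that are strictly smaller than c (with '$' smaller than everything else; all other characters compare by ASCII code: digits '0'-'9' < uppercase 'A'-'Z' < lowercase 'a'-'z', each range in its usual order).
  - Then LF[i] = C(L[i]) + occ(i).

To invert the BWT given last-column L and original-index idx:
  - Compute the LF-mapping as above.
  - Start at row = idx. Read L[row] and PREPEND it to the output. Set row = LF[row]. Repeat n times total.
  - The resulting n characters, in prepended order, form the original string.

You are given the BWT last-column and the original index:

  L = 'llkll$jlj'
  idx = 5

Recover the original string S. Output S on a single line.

Answer: ljlkjlll$

Derivation:
LF mapping: 4 5 3 6 7 0 1 8 2
Walk LF starting at row 5, prepending L[row]:
  step 1: row=5, L[5]='$', prepend. Next row=LF[5]=0
  step 2: row=0, L[0]='l', prepend. Next row=LF[0]=4
  step 3: row=4, L[4]='l', prepend. Next row=LF[4]=7
  step 4: row=7, L[7]='l', prepend. Next row=LF[7]=8
  step 5: row=8, L[8]='j', prepend. Next row=LF[8]=2
  step 6: row=2, L[2]='k', prepend. Next row=LF[2]=3
  step 7: row=3, L[3]='l', prepend. Next row=LF[3]=6
  step 8: row=6, L[6]='j', prepend. Next row=LF[6]=1
  step 9: row=1, L[1]='l', prepend. Next row=LF[1]=5
Reversed output: ljlkjlll$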